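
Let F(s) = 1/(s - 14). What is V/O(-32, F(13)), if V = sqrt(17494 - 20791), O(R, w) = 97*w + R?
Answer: -I*sqrt(3297)/129 ≈ -0.44511*I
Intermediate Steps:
F(s) = 1/(-14 + s)
O(R, w) = R + 97*w
V = I*sqrt(3297) (V = sqrt(-3297) = I*sqrt(3297) ≈ 57.419*I)
V/O(-32, F(13)) = (I*sqrt(3297))/(-32 + 97/(-14 + 13)) = (I*sqrt(3297))/(-32 + 97/(-1)) = (I*sqrt(3297))/(-32 + 97*(-1)) = (I*sqrt(3297))/(-32 - 97) = (I*sqrt(3297))/(-129) = (I*sqrt(3297))*(-1/129) = -I*sqrt(3297)/129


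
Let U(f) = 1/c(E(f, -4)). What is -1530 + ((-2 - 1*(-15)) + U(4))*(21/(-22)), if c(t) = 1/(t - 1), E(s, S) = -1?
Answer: -3081/2 ≈ -1540.5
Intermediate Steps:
c(t) = 1/(-1 + t)
U(f) = -2 (U(f) = 1/(1/(-1 - 1)) = 1/(1/(-2)) = 1/(-½) = -2)
-1530 + ((-2 - 1*(-15)) + U(4))*(21/(-22)) = -1530 + ((-2 - 1*(-15)) - 2)*(21/(-22)) = -1530 + ((-2 + 15) - 2)*(21*(-1/22)) = -1530 + (13 - 2)*(-21/22) = -1530 + 11*(-21/22) = -1530 - 21/2 = -3081/2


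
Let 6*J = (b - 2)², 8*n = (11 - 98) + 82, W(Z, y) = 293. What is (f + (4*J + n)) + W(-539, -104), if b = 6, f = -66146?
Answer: -1580231/24 ≈ -65843.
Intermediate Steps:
n = -5/8 (n = ((11 - 98) + 82)/8 = (-87 + 82)/8 = (⅛)*(-5) = -5/8 ≈ -0.62500)
J = 8/3 (J = (6 - 2)²/6 = (⅙)*4² = (⅙)*16 = 8/3 ≈ 2.6667)
(f + (4*J + n)) + W(-539, -104) = (-66146 + (4*(8/3) - 5/8)) + 293 = (-66146 + (32/3 - 5/8)) + 293 = (-66146 + 241/24) + 293 = -1587263/24 + 293 = -1580231/24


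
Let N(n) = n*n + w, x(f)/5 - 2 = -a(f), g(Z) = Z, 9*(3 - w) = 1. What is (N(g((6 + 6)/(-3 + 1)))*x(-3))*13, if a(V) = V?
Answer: 113750/9 ≈ 12639.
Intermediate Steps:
w = 26/9 (w = 3 - ⅑*1 = 3 - ⅑ = 26/9 ≈ 2.8889)
x(f) = 10 - 5*f (x(f) = 10 + 5*(-f) = 10 - 5*f)
N(n) = 26/9 + n² (N(n) = n*n + 26/9 = n² + 26/9 = 26/9 + n²)
(N(g((6 + 6)/(-3 + 1)))*x(-3))*13 = ((26/9 + ((6 + 6)/(-3 + 1))²)*(10 - 5*(-3)))*13 = ((26/9 + (12/(-2))²)*(10 + 15))*13 = ((26/9 + (12*(-½))²)*25)*13 = ((26/9 + (-6)²)*25)*13 = ((26/9 + 36)*25)*13 = ((350/9)*25)*13 = (8750/9)*13 = 113750/9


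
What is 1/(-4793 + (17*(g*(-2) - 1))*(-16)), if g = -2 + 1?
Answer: -1/5065 ≈ -0.00019743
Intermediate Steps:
g = -1
1/(-4793 + (17*(g*(-2) - 1))*(-16)) = 1/(-4793 + (17*(-1*(-2) - 1))*(-16)) = 1/(-4793 + (17*(2 - 1))*(-16)) = 1/(-4793 + (17*1)*(-16)) = 1/(-4793 + 17*(-16)) = 1/(-4793 - 272) = 1/(-5065) = -1/5065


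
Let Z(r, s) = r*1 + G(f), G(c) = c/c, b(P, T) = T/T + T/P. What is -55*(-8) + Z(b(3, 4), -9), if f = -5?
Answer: 1330/3 ≈ 443.33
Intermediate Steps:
b(P, T) = 1 + T/P
G(c) = 1
Z(r, s) = 1 + r (Z(r, s) = r*1 + 1 = r + 1 = 1 + r)
-55*(-8) + Z(b(3, 4), -9) = -55*(-8) + (1 + (3 + 4)/3) = 440 + (1 + (⅓)*7) = 440 + (1 + 7/3) = 440 + 10/3 = 1330/3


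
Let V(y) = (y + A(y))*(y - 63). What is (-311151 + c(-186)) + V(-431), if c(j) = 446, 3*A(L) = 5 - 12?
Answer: -289915/3 ≈ -96638.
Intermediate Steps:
A(L) = -7/3 (A(L) = (5 - 12)/3 = (⅓)*(-7) = -7/3)
V(y) = (-63 + y)*(-7/3 + y) (V(y) = (y - 7/3)*(y - 63) = (-7/3 + y)*(-63 + y) = (-63 + y)*(-7/3 + y))
(-311151 + c(-186)) + V(-431) = (-311151 + 446) + (147 + (-431)² - 196/3*(-431)) = -310705 + (147 + 185761 + 84476/3) = -310705 + 642200/3 = -289915/3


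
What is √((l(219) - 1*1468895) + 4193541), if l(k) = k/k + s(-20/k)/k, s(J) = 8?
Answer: √130676796519/219 ≈ 1650.7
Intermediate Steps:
l(k) = 1 + 8/k (l(k) = k/k + 8/k = 1 + 8/k)
√((l(219) - 1*1468895) + 4193541) = √(((8 + 219)/219 - 1*1468895) + 4193541) = √(((1/219)*227 - 1468895) + 4193541) = √((227/219 - 1468895) + 4193541) = √(-321687778/219 + 4193541) = √(596697701/219) = √130676796519/219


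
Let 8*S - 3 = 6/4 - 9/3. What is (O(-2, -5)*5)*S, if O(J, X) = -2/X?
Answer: 3/8 ≈ 0.37500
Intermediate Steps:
S = 3/16 (S = 3/8 + (6/4 - 9/3)/8 = 3/8 + (6*(1/4) - 9*1/3)/8 = 3/8 + (3/2 - 3)/8 = 3/8 + (1/8)*(-3/2) = 3/8 - 3/16 = 3/16 ≈ 0.18750)
(O(-2, -5)*5)*S = (-2/(-5)*5)*(3/16) = (-2*(-1/5)*5)*(3/16) = ((2/5)*5)*(3/16) = 2*(3/16) = 3/8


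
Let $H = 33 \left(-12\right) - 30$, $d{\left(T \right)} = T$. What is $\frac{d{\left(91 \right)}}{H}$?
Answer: $- \frac{91}{426} \approx -0.21361$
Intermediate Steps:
$H = -426$ ($H = -396 - 30 = -426$)
$\frac{d{\left(91 \right)}}{H} = \frac{91}{-426} = 91 \left(- \frac{1}{426}\right) = - \frac{91}{426}$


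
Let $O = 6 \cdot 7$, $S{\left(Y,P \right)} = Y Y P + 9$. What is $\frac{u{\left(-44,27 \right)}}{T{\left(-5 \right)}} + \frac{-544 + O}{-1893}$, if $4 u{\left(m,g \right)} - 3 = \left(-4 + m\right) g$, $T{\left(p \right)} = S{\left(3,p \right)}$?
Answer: $\frac{93331}{10096} \approx 9.2444$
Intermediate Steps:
$S{\left(Y,P \right)} = 9 + P Y^{2}$ ($S{\left(Y,P \right)} = Y^{2} P + 9 = P Y^{2} + 9 = 9 + P Y^{2}$)
$T{\left(p \right)} = 9 + 9 p$ ($T{\left(p \right)} = 9 + p 3^{2} = 9 + p 9 = 9 + 9 p$)
$u{\left(m,g \right)} = \frac{3}{4} + \frac{g \left(-4 + m\right)}{4}$ ($u{\left(m,g \right)} = \frac{3}{4} + \frac{\left(-4 + m\right) g}{4} = \frac{3}{4} + \frac{g \left(-4 + m\right)}{4}$)
$O = 42$
$\frac{u{\left(-44,27 \right)}}{T{\left(-5 \right)}} + \frac{-544 + O}{-1893} = \frac{\frac{3}{4} - 27 + \frac{1}{4} \cdot 27 \left(-44\right)}{9 + 9 \left(-5\right)} + \frac{-544 + 42}{-1893} = \frac{\frac{3}{4} - 27 - 297}{9 - 45} - - \frac{502}{1893} = - \frac{1293}{4 \left(-36\right)} + \frac{502}{1893} = \left(- \frac{1293}{4}\right) \left(- \frac{1}{36}\right) + \frac{502}{1893} = \frac{431}{48} + \frac{502}{1893} = \frac{93331}{10096}$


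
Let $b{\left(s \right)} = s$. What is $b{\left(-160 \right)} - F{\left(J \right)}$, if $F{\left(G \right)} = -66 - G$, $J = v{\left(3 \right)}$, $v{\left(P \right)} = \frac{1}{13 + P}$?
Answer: $- \frac{1503}{16} \approx -93.938$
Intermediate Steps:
$J = \frac{1}{16}$ ($J = \frac{1}{13 + 3} = \frac{1}{16} \approx 0.0625$)
$b{\left(-160 \right)} - F{\left(J \right)} = -160 - \left(-66 - \frac{1}{16}\right) = -160 - - \frac{1057}{16} = -160 + \frac{1057}{16} = - \frac{1503}{16}$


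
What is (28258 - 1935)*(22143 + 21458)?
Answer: 1147709123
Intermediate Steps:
(28258 - 1935)*(22143 + 21458) = 26323*43601 = 1147709123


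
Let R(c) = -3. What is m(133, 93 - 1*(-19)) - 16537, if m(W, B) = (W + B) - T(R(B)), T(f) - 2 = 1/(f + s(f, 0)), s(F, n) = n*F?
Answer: -48881/3 ≈ -16294.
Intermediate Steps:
s(F, n) = F*n
T(f) = 2 + 1/f (T(f) = 2 + 1/(f + f*0) = 2 + 1/(f + 0) = 2 + 1/f)
m(W, B) = -5/3 + B + W (m(W, B) = (W + B) - (2 + 1/(-3)) = (B + W) - (2 - 1/3) = (B + W) - 1*5/3 = (B + W) - 5/3 = -5/3 + B + W)
m(133, 93 - 1*(-19)) - 16537 = (-5/3 + (93 - 1*(-19)) + 133) - 16537 = (-5/3 + (93 + 19) + 133) - 16537 = (-5/3 + 112 + 133) - 16537 = 730/3 - 16537 = -48881/3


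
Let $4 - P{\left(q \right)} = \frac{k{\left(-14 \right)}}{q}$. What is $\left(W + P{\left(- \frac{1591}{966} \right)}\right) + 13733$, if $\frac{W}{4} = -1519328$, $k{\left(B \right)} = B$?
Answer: $- \frac{9647161349}{1591} \approx -6.0636 \cdot 10^{6}$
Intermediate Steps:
$W = -6077312$ ($W = 4 \left(-1519328\right) = -6077312$)
$P{\left(q \right)} = 4 + \frac{14}{q}$ ($P{\left(q \right)} = 4 - - \frac{14}{q} = 4 + \frac{14}{q}$)
$\left(W + P{\left(- \frac{1591}{966} \right)}\right) + 13733 = \left(-6077312 + \left(4 + \frac{14}{\left(-1591\right) \frac{1}{966}}\right)\right) + 13733 = \left(-6077312 + \left(4 + \frac{14}{- \frac{1591}{966}}\right)\right) + 13733 = \left(-6077312 + \left(4 + 14 \left(- \frac{966}{1591}\right)\right)\right) + 13733 = \left(-6077312 + \left(4 - \frac{13524}{1591}\right)\right) + 13733 = \left(-6077312 - \frac{7160}{1591}\right) + 13733 = - \frac{9669010552}{1591} + 13733 = - \frac{9647161349}{1591}$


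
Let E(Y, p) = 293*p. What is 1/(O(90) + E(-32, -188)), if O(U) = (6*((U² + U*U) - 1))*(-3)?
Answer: -1/346666 ≈ -2.8846e-6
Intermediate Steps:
O(U) = 18 - 36*U² (O(U) = (6*((U² + U²) - 1))*(-3) = (6*(2*U² - 1))*(-3) = (6*(-1 + 2*U²))*(-3) = (-6 + 12*U²)*(-3) = 18 - 36*U²)
1/(O(90) + E(-32, -188)) = 1/((18 - 36*90²) + 293*(-188)) = 1/((18 - 36*8100) - 55084) = 1/((18 - 291600) - 55084) = 1/(-291582 - 55084) = 1/(-346666) = -1/346666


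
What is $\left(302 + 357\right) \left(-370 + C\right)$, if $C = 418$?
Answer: $31632$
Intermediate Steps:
$\left(302 + 357\right) \left(-370 + C\right) = \left(302 + 357\right) \left(-370 + 418\right) = 659 \cdot 48 = 31632$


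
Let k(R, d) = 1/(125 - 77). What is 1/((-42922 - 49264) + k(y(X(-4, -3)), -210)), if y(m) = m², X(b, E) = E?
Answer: -48/4424927 ≈ -1.0848e-5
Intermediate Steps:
k(R, d) = 1/48
1/((-42922 - 49264) + k(y(X(-4, -3)), -210)) = 1/((-42922 - 49264) + 1/48) = 1/(-92186 + 1/48) = 1/(-4424927/48) = -48/4424927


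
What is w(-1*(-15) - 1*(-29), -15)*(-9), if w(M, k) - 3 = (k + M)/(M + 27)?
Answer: -2178/71 ≈ -30.676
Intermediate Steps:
w(M, k) = 3 + (M + k)/(27 + M) (w(M, k) = 3 + (k + M)/(M + 27) = 3 + (M + k)/(27 + M))
w(-1*(-15) - 1*(-29), -15)*(-9) = ((81 - 15 + 4*(-1*(-15) - 1*(-29)))/(27 + (-1*(-15) - 1*(-29))))*(-9) = ((81 - 15 + 4*(15 + 29))/(27 + (15 + 29)))*(-9) = ((81 - 15 + 4*44)/(27 + 44))*(-9) = ((81 - 15 + 176)/71)*(-9) = ((1/71)*242)*(-9) = (242/71)*(-9) = -2178/71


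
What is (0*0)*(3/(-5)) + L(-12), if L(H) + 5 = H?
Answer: -17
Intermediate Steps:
L(H) = -5 + H
(0*0)*(3/(-5)) + L(-12) = (0*0)*(3/(-5)) + (-5 - 12) = 0*(3*(-1/5)) - 17 = 0*(-3/5) - 17 = 0 - 17 = -17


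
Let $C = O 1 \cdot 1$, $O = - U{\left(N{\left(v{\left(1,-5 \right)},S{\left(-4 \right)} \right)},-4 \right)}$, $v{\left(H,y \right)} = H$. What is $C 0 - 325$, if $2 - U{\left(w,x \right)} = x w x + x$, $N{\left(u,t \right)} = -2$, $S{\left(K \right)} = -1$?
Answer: $-325$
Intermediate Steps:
$U{\left(w,x \right)} = 2 - x - w x^{2}$ ($U{\left(w,x \right)} = 2 - \left(x w x + x\right) = 2 - \left(w x x + x\right) = 2 - \left(w x^{2} + x\right) = 2 - \left(x + w x^{2}\right) = 2 - x - w x^{2}$)
$O = -38$ ($O = - (2 - -4 - - 2 \left(-4\right)^{2}) = - (2 + 4 - \left(-2\right) 16) = - (2 + 4 + 32) = \left(-1\right) 38 = -38$)
$C = -38$ ($C = \left(-38\right) 1 \cdot 1 = \left(-38\right) 1 = -38$)
$C 0 - 325 = \left(-38\right) 0 - 325 = 0 - 325 = -325$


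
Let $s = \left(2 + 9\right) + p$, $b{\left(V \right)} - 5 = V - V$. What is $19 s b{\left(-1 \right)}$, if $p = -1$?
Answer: $950$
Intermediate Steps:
$b{\left(V \right)} = 5$ ($b{\left(V \right)} = 5 + \left(V - V\right) = 5 + 0 = 5$)
$s = 10$ ($s = \left(2 + 9\right) - 1 = 11 - 1 = 10$)
$19 s b{\left(-1 \right)} = 19 \cdot 10 \cdot 5 = 190 \cdot 5 = 950$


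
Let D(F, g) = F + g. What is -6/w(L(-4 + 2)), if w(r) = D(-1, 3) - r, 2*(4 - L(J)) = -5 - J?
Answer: 12/7 ≈ 1.7143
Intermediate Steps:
L(J) = 13/2 + J/2 (L(J) = 4 - (-5 - J)/2 = 4 + (5/2 + J/2) = 13/2 + J/2)
w(r) = 2 - r (w(r) = (-1 + 3) - r = 2 - r)
-6/w(L(-4 + 2)) = -6/(2 - (13/2 + (-4 + 2)/2)) = -6/(2 - (13/2 + (½)*(-2))) = -6/(2 - (13/2 - 1)) = -6/(2 - 1*11/2) = -6/(2 - 11/2) = -6/(-7/2) = -6*(-2/7) = 12/7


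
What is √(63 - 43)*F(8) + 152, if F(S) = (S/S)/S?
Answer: 152 + √5/4 ≈ 152.56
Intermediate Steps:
F(S) = 1/S
√(63 - 43)*F(8) + 152 = √(63 - 43)/8 + 152 = √20*(⅛) + 152 = (2*√5)*(⅛) + 152 = √5/4 + 152 = 152 + √5/4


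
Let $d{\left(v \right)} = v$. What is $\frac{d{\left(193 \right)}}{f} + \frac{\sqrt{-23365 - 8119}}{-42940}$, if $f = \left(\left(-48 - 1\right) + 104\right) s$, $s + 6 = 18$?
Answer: $\frac{193}{660} - \frac{i \sqrt{7871}}{21470} \approx 0.29242 - 0.0041322 i$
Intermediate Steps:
$s = 12$ ($s = -6 + 18 = 12$)
$f = 660$ ($f = \left(\left(-48 - 1\right) + 104\right) 12 = \left(-49 + 104\right) 12 = 55 \cdot 12 = 660$)
$\frac{d{\left(193 \right)}}{f} + \frac{\sqrt{-23365 - 8119}}{-42940} = \frac{193}{660} + \frac{\sqrt{-23365 - 8119}}{-42940} = 193 \cdot \frac{1}{660} + \sqrt{-31484} \left(- \frac{1}{42940}\right) = \frac{193}{660} + 2 i \sqrt{7871} \left(- \frac{1}{42940}\right) = \frac{193}{660} - \frac{i \sqrt{7871}}{21470}$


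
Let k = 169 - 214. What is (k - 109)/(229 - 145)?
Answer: -11/6 ≈ -1.8333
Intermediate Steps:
k = -45
(k - 109)/(229 - 145) = (-45 - 109)/(229 - 145) = -154/84 = -154*1/84 = -11/6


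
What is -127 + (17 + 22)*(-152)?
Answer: -6055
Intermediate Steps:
-127 + (17 + 22)*(-152) = -127 + 39*(-152) = -127 - 5928 = -6055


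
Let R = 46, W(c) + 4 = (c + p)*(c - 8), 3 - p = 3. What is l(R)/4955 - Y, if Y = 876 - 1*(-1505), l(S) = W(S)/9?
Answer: -106178951/44595 ≈ -2381.0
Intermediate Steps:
p = 0 (p = 3 - 1*3 = 3 - 3 = 0)
W(c) = -4 + c*(-8 + c) (W(c) = -4 + (c + 0)*(c - 8) = -4 + c*(-8 + c))
l(S) = -4/9 - 8*S/9 + S²/9 (l(S) = (-4 + S² - 8*S)/9 = (-4 + S² - 8*S)*(⅑) = -4/9 - 8*S/9 + S²/9)
Y = 2381 (Y = 876 + 1505 = 2381)
l(R)/4955 - Y = (-4/9 - 8/9*46 + (⅑)*46²)/4955 - 1*2381 = (-4/9 - 368/9 + (⅑)*2116)*(1/4955) - 2381 = (-4/9 - 368/9 + 2116/9)*(1/4955) - 2381 = (1744/9)*(1/4955) - 2381 = 1744/44595 - 2381 = -106178951/44595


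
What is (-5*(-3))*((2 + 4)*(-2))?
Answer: -180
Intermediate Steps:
(-5*(-3))*((2 + 4)*(-2)) = 15*(6*(-2)) = 15*(-12) = -180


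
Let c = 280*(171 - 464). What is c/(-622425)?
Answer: 16408/124485 ≈ 0.13181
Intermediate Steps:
c = -82040 (c = 280*(-293) = -82040)
c/(-622425) = -82040/(-622425) = -82040*(-1/622425) = 16408/124485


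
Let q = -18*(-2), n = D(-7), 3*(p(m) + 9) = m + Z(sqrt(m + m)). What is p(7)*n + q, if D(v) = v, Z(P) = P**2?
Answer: 50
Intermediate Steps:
p(m) = -9 + m (p(m) = -9 + (m + (sqrt(m + m))**2)/3 = -9 + (m + (sqrt(2*m))**2)/3 = -9 + (m + (sqrt(2)*sqrt(m))**2)/3 = -9 + (m + 2*m)/3 = -9 + (3*m)/3 = -9 + m)
n = -7
q = 36
p(7)*n + q = (-9 + 7)*(-7) + 36 = -2*(-7) + 36 = 14 + 36 = 50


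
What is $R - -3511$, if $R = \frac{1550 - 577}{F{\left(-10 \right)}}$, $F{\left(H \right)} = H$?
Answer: $\frac{34137}{10} \approx 3413.7$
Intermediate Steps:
$R = - \frac{973}{10}$ ($R = \frac{1550 - 577}{-10} = \left(1550 - 577\right) \left(- \frac{1}{10}\right) = 973 \left(- \frac{1}{10}\right) = - \frac{973}{10} \approx -97.3$)
$R - -3511 = - \frac{973}{10} - -3511 = - \frac{973}{10} + 3511 = \frac{34137}{10}$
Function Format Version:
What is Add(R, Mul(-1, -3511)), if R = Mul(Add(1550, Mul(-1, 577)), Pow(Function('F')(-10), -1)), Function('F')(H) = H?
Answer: Rational(34137, 10) ≈ 3413.7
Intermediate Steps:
R = Rational(-973, 10) (R = Mul(Add(1550, Mul(-1, 577)), Pow(-10, -1)) = Mul(Add(1550, -577), Rational(-1, 10)) = Mul(973, Rational(-1, 10)) = Rational(-973, 10) ≈ -97.300)
Add(R, Mul(-1, -3511)) = Add(Rational(-973, 10), Mul(-1, -3511)) = Add(Rational(-973, 10), 3511) = Rational(34137, 10)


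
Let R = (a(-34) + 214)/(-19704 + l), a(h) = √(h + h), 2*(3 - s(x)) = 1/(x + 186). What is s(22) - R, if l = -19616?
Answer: 6140133/2044640 + I*√17/19660 ≈ 3.003 + 0.00020972*I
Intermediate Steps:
s(x) = 3 - 1/(2*(186 + x)) (s(x) = 3 - 1/(2*(x + 186)) = 3 - 1/(2*(186 + x)))
a(h) = √2*√h (a(h) = √(2*h) = √2*√h)
R = -107/19660 - I*√17/19660 (R = (√2*√(-34) + 214)/(-19704 - 19616) = (√2*(I*√34) + 214)/(-39320) = (2*I*√17 + 214)*(-1/39320) = (214 + 2*I*√17)*(-1/39320) = -107/19660 - I*√17/19660 ≈ -0.0054425 - 0.00020972*I)
s(22) - R = (1115 + 6*22)/(2*(186 + 22)) - (-107/19660 - I*√17/19660) = (½)*(1115 + 132)/208 + (107/19660 + I*√17/19660) = (½)*(1/208)*1247 + (107/19660 + I*√17/19660) = 1247/416 + (107/19660 + I*√17/19660) = 6140133/2044640 + I*√17/19660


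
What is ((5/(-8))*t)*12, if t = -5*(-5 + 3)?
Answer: -75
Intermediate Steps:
t = 10 (t = -5*(-2) = 10)
((5/(-8))*t)*12 = ((5/(-8))*10)*12 = ((5*(-⅛))*10)*12 = -5/8*10*12 = -25/4*12 = -75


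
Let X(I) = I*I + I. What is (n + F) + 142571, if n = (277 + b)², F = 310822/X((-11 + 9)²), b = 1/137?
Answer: 44078085049/187690 ≈ 2.3485e+5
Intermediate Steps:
b = 1/137 ≈ 0.0072993
X(I) = I + I² (X(I) = I² + I = I + I²)
F = 155411/10 (F = 310822/(((-11 + 9)²*(1 + (-11 + 9)²))) = 310822/(((-2)²*(1 + (-2)²))) = 310822/((4*(1 + 4))) = 310822/((4*5)) = 310822/20 = 310822*(1/20) = 155411/10 ≈ 15541.)
n = 1440202500/18769 (n = (277 + 1/137)² = (37950/137)² = 1440202500/18769 ≈ 76733.)
(n + F) + 142571 = (1440202500/18769 + 155411/10) + 142571 = 17318934059/187690 + 142571 = 44078085049/187690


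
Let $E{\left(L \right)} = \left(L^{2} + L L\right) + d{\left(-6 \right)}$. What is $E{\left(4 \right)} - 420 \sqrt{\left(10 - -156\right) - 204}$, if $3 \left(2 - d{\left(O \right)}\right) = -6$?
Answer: $36 - 420 i \sqrt{38} \approx 36.0 - 2589.1 i$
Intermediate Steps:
$d{\left(O \right)} = 4$ ($d{\left(O \right)} = 2 - -2 = 2 + 2 = 4$)
$E{\left(L \right)} = 4 + 2 L^{2}$ ($E{\left(L \right)} = \left(L^{2} + L L\right) + 4 = \left(L^{2} + L^{2}\right) + 4 = 2 L^{2} + 4 = 4 + 2 L^{2}$)
$E{\left(4 \right)} - 420 \sqrt{\left(10 - -156\right) - 204} = \left(4 + 2 \cdot 4^{2}\right) - 420 \sqrt{\left(10 - -156\right) - 204} = \left(4 + 2 \cdot 16\right) - 420 \sqrt{\left(10 + 156\right) - 204} = \left(4 + 32\right) - 420 \sqrt{166 - 204} = 36 - 420 \sqrt{-38} = 36 - 420 i \sqrt{38}$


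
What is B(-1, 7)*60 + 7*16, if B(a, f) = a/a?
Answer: 172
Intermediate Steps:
B(a, f) = 1
B(-1, 7)*60 + 7*16 = 1*60 + 7*16 = 60 + 112 = 172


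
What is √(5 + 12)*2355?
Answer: 2355*√17 ≈ 9709.9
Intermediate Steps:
√(5 + 12)*2355 = √17*2355 = 2355*√17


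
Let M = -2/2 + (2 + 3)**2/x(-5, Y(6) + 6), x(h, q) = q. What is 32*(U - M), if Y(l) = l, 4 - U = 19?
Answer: -1544/3 ≈ -514.67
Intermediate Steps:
U = -15 (U = 4 - 1*19 = 4 - 19 = -15)
M = 13/12 (M = -2/2 + (2 + 3)**2/(6 + 6) = -2*1/2 + 5**2/12 = -1 + 25*(1/12) = -1 + 25/12 = 13/12 ≈ 1.0833)
32*(U - M) = 32*(-15 - 1*13/12) = 32*(-15 - 13/12) = 32*(-193/12) = -1544/3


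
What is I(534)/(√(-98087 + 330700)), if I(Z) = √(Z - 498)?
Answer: 6*√232613/232613 ≈ 0.012440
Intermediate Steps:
I(Z) = √(-498 + Z)
I(534)/(√(-98087 + 330700)) = √(-498 + 534)/(√(-98087 + 330700)) = √36/(√232613) = 6*(√232613/232613) = 6*√232613/232613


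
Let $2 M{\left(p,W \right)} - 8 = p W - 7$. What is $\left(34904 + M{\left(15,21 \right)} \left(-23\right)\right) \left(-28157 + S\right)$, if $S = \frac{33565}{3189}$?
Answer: $- \frac{2806767307160}{3189} \approx -8.8014 \cdot 10^{8}$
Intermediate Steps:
$S = \frac{33565}{3189}$ ($S = 33565 \cdot \frac{1}{3189} = \frac{33565}{3189} \approx 10.525$)
$M{\left(p,W \right)} = \frac{1}{2} + \frac{W p}{2}$ ($M{\left(p,W \right)} = 4 + \frac{p W - 7}{2} = 4 + \frac{W p - 7}{2} = 4 + \frac{-7 + W p}{2} = 4 + \left(- \frac{7}{2} + \frac{W p}{2}\right) = \frac{1}{2} + \frac{W p}{2}$)
$\left(34904 + M{\left(15,21 \right)} \left(-23\right)\right) \left(-28157 + S\right) = \left(34904 + \left(\frac{1}{2} + \frac{1}{2} \cdot 21 \cdot 15\right) \left(-23\right)\right) \left(-28157 + \frac{33565}{3189}\right) = \left(34904 + \left(\frac{1}{2} + \frac{315}{2}\right) \left(-23\right)\right) \left(- \frac{89759108}{3189}\right) = \left(34904 + 158 \left(-23\right)\right) \left(- \frac{89759108}{3189}\right) = \left(34904 - 3634\right) \left(- \frac{89759108}{3189}\right) = 31270 \left(- \frac{89759108}{3189}\right) = - \frac{2806767307160}{3189}$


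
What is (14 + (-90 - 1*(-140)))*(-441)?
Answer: -28224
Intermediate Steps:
(14 + (-90 - 1*(-140)))*(-441) = (14 + (-90 + 140))*(-441) = (14 + 50)*(-441) = 64*(-441) = -28224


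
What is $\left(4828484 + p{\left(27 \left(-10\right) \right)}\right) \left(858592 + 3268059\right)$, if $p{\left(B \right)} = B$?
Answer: $19924354131314$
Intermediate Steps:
$\left(4828484 + p{\left(27 \left(-10\right) \right)}\right) \left(858592 + 3268059\right) = \left(4828484 + 27 \left(-10\right)\right) \left(858592 + 3268059\right) = \left(4828484 - 270\right) 4126651 = 4828214 \cdot 4126651 = 19924354131314$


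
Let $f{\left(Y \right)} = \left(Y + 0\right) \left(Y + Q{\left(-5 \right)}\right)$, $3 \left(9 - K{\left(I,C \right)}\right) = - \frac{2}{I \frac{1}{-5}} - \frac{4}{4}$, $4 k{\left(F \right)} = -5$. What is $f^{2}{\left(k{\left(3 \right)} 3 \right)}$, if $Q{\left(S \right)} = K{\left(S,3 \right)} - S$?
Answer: $\frac{455625}{256} \approx 1779.8$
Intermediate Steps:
$k{\left(F \right)} = - \frac{5}{4}$ ($k{\left(F \right)} = \frac{1}{4} \left(-5\right) = - \frac{5}{4}$)
$K{\left(I,C \right)} = \frac{28}{3} - \frac{10}{3 I}$ ($K{\left(I,C \right)} = 9 - \frac{- \frac{2}{I \frac{1}{-5}} - \frac{4}{4}}{3} = 9 - \frac{- \frac{2}{I \left(- \frac{1}{5}\right)} - 1}{3} = 9 - \frac{- \frac{2}{\left(- \frac{1}{5}\right) I} - 1}{3} = 9 - \frac{- 2 \left(- \frac{5}{I}\right) - 1}{3} = 9 - \frac{\frac{10}{I} - 1}{3} = 9 - \frac{-1 + \frac{10}{I}}{3} = 9 + \left(\frac{1}{3} - \frac{10}{3 I}\right) = \frac{28}{3} - \frac{10}{3 I}$)
$Q{\left(S \right)} = - S + \frac{2 \left(-5 + 14 S\right)}{3 S}$ ($Q{\left(S \right)} = \frac{2 \left(-5 + 14 S\right)}{3 S} - S = - S + \frac{2 \left(-5 + 14 S\right)}{3 S}$)
$f{\left(Y \right)} = Y \left(15 + Y\right)$ ($f{\left(Y \right)} = \left(Y + 0\right) \left(Y - \left(- \frac{43}{3} - \frac{2}{3}\right)\right) = Y \left(Y + \left(\frac{28}{3} + 5 - - \frac{2}{3}\right)\right) = Y \left(Y + \left(\frac{28}{3} + 5 + \frac{2}{3}\right)\right) = Y \left(Y + 15\right) = Y \left(15 + Y\right)$)
$f^{2}{\left(k{\left(3 \right)} 3 \right)} = \left(\left(- \frac{5}{4}\right) 3 \left(15 - \frac{15}{4}\right)\right)^{2} = \left(- \frac{15 \left(15 - \frac{15}{4}\right)}{4}\right)^{2} = \left(\left(- \frac{15}{4}\right) \frac{45}{4}\right)^{2} = \left(- \frac{675}{16}\right)^{2} = \frac{455625}{256}$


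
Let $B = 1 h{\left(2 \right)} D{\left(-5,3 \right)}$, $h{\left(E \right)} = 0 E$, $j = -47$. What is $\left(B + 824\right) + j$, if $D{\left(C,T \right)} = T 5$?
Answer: $777$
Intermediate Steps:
$D{\left(C,T \right)} = 5 T$
$h{\left(E \right)} = 0$
$B = 0$ ($B = 1 \cdot 0 \cdot 5 \cdot 3 = 0 \cdot 15 = 0$)
$\left(B + 824\right) + j = \left(0 + 824\right) - 47 = 824 - 47 = 777$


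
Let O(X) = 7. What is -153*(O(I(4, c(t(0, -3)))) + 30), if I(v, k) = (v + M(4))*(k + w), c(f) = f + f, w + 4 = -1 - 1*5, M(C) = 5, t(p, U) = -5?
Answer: -5661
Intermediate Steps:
w = -10 (w = -4 + (-1 - 1*5) = -4 + (-1 - 5) = -4 - 6 = -10)
c(f) = 2*f
I(v, k) = (-10 + k)*(5 + v) (I(v, k) = (v + 5)*(k - 10) = (5 + v)*(-10 + k) = (-10 + k)*(5 + v))
-153*(O(I(4, c(t(0, -3)))) + 30) = -153*(7 + 30) = -153*37 = -5661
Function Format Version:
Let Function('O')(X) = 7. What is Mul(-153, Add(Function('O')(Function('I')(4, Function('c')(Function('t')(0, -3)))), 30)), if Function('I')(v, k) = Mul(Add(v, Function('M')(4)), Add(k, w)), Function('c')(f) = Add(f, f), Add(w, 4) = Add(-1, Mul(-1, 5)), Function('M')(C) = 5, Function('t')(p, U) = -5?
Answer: -5661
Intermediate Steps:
w = -10 (w = Add(-4, Add(-1, Mul(-1, 5))) = Add(-4, Add(-1, -5)) = Add(-4, -6) = -10)
Function('c')(f) = Mul(2, f)
Function('I')(v, k) = Mul(Add(-10, k), Add(5, v)) (Function('I')(v, k) = Mul(Add(v, 5), Add(k, -10)) = Mul(Add(5, v), Add(-10, k)) = Mul(Add(-10, k), Add(5, v)))
Mul(-153, Add(Function('O')(Function('I')(4, Function('c')(Function('t')(0, -3)))), 30)) = Mul(-153, Add(7, 30)) = Mul(-153, 37) = -5661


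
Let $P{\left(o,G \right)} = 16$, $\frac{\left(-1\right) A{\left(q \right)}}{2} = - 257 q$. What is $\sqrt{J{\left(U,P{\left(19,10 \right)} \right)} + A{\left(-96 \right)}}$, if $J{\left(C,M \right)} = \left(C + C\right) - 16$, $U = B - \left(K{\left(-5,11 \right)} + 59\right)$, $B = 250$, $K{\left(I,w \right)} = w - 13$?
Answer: $i \sqrt{48974} \approx 221.3 i$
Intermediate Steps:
$A{\left(q \right)} = 514 q$ ($A{\left(q \right)} = - 2 \left(- 257 q\right) = 514 q$)
$K{\left(I,w \right)} = -13 + w$
$U = 193$ ($U = 250 - \left(\left(-13 + 11\right) + 59\right) = 250 - \left(-2 + 59\right) = 250 - 57 = 193$)
$J{\left(C,M \right)} = -16 + 2 C$ ($J{\left(C,M \right)} = 2 C - 16 = -16 + 2 C$)
$\sqrt{J{\left(U,P{\left(19,10 \right)} \right)} + A{\left(-96 \right)}} = \sqrt{\left(-16 + 2 \cdot 193\right) + 514 \left(-96\right)} = \sqrt{\left(-16 + 386\right) - 49344} = \sqrt{370 - 49344} = \sqrt{-48974} = i \sqrt{48974}$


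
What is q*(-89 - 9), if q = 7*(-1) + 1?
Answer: 588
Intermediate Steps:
q = -6 (q = -7 + 1 = -6)
q*(-89 - 9) = -6*(-89 - 9) = -6*(-98) = 588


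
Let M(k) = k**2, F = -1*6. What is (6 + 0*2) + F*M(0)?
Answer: 6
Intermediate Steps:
F = -6
(6 + 0*2) + F*M(0) = (6 + 0*2) - 6*0**2 = (6 + 0) - 6*0 = 6 + 0 = 6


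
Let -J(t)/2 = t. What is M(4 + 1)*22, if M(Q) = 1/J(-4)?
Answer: 11/4 ≈ 2.7500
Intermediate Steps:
J(t) = -2*t
M(Q) = ⅛ (M(Q) = 1/(-2*(-4)) = 1/8 = ⅛)
M(4 + 1)*22 = (⅛)*22 = 11/4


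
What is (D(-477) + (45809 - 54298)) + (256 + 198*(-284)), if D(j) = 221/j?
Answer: -30750026/477 ≈ -64465.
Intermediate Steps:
(D(-477) + (45809 - 54298)) + (256 + 198*(-284)) = (221/(-477) + (45809 - 54298)) + (256 + 198*(-284)) = (221*(-1/477) - 8489) + (256 - 56232) = (-221/477 - 8489) - 55976 = -4049474/477 - 55976 = -30750026/477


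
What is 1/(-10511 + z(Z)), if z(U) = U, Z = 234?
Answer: -1/10277 ≈ -9.7305e-5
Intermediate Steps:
1/(-10511 + z(Z)) = 1/(-10511 + 234) = 1/(-10277) = -1/10277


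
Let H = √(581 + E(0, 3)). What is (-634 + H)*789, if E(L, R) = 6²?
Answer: -500226 + 789*√617 ≈ -4.8063e+5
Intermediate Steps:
E(L, R) = 36
H = √617 (H = √(581 + 36) = √617 ≈ 24.839)
(-634 + H)*789 = (-634 + √617)*789 = -500226 + 789*√617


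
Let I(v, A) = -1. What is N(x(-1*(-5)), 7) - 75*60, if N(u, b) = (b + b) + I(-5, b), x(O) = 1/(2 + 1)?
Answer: -4487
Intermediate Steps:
x(O) = ⅓ (x(O) = 1/3 = ⅓)
N(u, b) = -1 + 2*b (N(u, b) = (b + b) - 1 = 2*b - 1 = -1 + 2*b)
N(x(-1*(-5)), 7) - 75*60 = (-1 + 2*7) - 75*60 = (-1 + 14) - 4500 = 13 - 4500 = -4487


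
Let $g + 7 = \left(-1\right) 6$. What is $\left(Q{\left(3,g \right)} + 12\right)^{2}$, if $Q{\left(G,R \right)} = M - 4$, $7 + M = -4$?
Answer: $9$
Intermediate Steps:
$g = -13$ ($g = -7 - 6 = -13$)
$M = -11$ ($M = -7 - 4 = -11$)
$Q{\left(G,R \right)} = -15$ ($Q{\left(G,R \right)} = -11 - 4 = -15$)
$\left(Q{\left(3,g \right)} + 12\right)^{2} = \left(-15 + 12\right)^{2} = \left(-3\right)^{2} = 9$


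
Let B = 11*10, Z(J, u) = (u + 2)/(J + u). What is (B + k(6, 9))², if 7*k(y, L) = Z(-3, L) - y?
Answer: 21114025/1764 ≈ 11969.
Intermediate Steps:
Z(J, u) = (2 + u)/(J + u)
k(y, L) = -y/7 + (2 + L)/(7*(-3 + L)) (k(y, L) = ((2 + L)/(-3 + L) - y)/7 = (-y + (2 + L)/(-3 + L))/7 = -y/7 + (2 + L)/(7*(-3 + L)))
B = 110
(B + k(6, 9))² = (110 + (2 + 9 - 1*6*(-3 + 9))/(7*(-3 + 9)))² = (110 + (⅐)*(2 + 9 - 1*6*6)/6)² = (110 + (⅐)*(⅙)*(2 + 9 - 36))² = (110 + (⅐)*(⅙)*(-25))² = (110 - 25/42)² = (4595/42)² = 21114025/1764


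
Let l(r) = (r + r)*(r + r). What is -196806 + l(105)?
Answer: -152706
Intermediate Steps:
l(r) = 4*r² (l(r) = (2*r)*(2*r) = 4*r²)
-196806 + l(105) = -196806 + 4*105² = -196806 + 4*11025 = -196806 + 44100 = -152706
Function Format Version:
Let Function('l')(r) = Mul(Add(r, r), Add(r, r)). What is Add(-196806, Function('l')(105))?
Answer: -152706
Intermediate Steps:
Function('l')(r) = Mul(4, Pow(r, 2)) (Function('l')(r) = Mul(Mul(2, r), Mul(2, r)) = Mul(4, Pow(r, 2)))
Add(-196806, Function('l')(105)) = Add(-196806, Mul(4, Pow(105, 2))) = Add(-196806, Mul(4, 11025)) = Add(-196806, 44100) = -152706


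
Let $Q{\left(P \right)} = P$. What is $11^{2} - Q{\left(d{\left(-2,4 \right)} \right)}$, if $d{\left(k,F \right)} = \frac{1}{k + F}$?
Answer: $\frac{241}{2} \approx 120.5$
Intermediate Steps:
$d{\left(k,F \right)} = \frac{1}{F + k}$
$11^{2} - Q{\left(d{\left(-2,4 \right)} \right)} = 11^{2} - \frac{1}{4 - 2} = 121 - \frac{1}{2} = \frac{241}{2}$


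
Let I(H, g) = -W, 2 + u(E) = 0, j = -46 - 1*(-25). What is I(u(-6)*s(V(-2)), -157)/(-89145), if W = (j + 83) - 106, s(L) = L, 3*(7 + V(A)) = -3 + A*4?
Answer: -44/89145 ≈ -0.00049358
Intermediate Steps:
V(A) = -8 + 4*A/3 (V(A) = -7 + (-3 + A*4)/3 = -7 + (-3 + 4*A)/3 = -7 + (-1 + 4*A/3) = -8 + 4*A/3)
j = -21 (j = -46 + 25 = -21)
u(E) = -2 (u(E) = -2 + 0 = -2)
W = -44 (W = (-21 + 83) - 106 = 62 - 106 = -44)
I(H, g) = 44 (I(H, g) = -1*(-44) = 44)
I(u(-6)*s(V(-2)), -157)/(-89145) = 44/(-89145) = 44*(-1/89145) = -44/89145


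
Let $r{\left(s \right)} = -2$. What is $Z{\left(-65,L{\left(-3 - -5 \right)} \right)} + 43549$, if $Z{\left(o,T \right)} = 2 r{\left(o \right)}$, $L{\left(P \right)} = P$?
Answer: $43545$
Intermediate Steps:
$Z{\left(o,T \right)} = -4$ ($Z{\left(o,T \right)} = 2 \left(-2\right) = -4$)
$Z{\left(-65,L{\left(-3 - -5 \right)} \right)} + 43549 = -4 + 43549 = 43545$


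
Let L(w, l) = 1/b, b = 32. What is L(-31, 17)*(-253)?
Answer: -253/32 ≈ -7.9063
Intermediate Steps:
L(w, l) = 1/32
L(-31, 17)*(-253) = (1/32)*(-253) = -253/32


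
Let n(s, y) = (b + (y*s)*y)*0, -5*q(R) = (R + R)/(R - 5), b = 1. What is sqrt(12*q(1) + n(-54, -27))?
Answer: sqrt(30)/5 ≈ 1.0954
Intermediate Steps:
q(R) = -2*R/(5*(-5 + R)) (q(R) = -(R + R)/(5*(R - 5)) = -2*R/(5*(-5 + R)))
n(s, y) = 0 (n(s, y) = (1 + (y*s)*y)*0 = (1 + (s*y)*y)*0 = (1 + s*y**2)*0 = 0)
sqrt(12*q(1) + n(-54, -27)) = sqrt(12*(-2*1/(-25 + 5*1)) + 0) = sqrt(12*(-2*1/(-25 + 5)) + 0) = sqrt(12*(-2*1/(-20)) + 0) = sqrt(12*(-2*1*(-1/20)) + 0) = sqrt(12*(1/10) + 0) = sqrt(6/5 + 0) = sqrt(6/5) = sqrt(30)/5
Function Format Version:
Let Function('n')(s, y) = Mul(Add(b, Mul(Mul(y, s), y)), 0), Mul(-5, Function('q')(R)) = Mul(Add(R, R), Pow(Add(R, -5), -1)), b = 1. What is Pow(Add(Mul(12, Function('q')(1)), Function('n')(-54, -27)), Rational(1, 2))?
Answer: Mul(Rational(1, 5), Pow(30, Rational(1, 2))) ≈ 1.0954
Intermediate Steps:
Function('q')(R) = Mul(Rational(-2, 5), R, Pow(Add(-5, R), -1)) (Function('q')(R) = Mul(Rational(-1, 5), Mul(Add(R, R), Pow(Add(R, -5), -1))) = Mul(Rational(-1, 5), Mul(Mul(2, R), Pow(Add(-5, R), -1))) = Mul(Rational(-1, 5), Mul(2, R, Pow(Add(-5, R), -1))) = Mul(Rational(-2, 5), R, Pow(Add(-5, R), -1)))
Function('n')(s, y) = 0 (Function('n')(s, y) = Mul(Add(1, Mul(Mul(y, s), y)), 0) = Mul(Add(1, Mul(Mul(s, y), y)), 0) = Mul(Add(1, Mul(s, Pow(y, 2))), 0) = 0)
Pow(Add(Mul(12, Function('q')(1)), Function('n')(-54, -27)), Rational(1, 2)) = Pow(Add(Mul(12, Mul(-2, 1, Pow(Add(-25, Mul(5, 1)), -1))), 0), Rational(1, 2)) = Pow(Add(Mul(12, Mul(-2, 1, Pow(Add(-25, 5), -1))), 0), Rational(1, 2)) = Pow(Add(Mul(12, Mul(-2, 1, Pow(-20, -1))), 0), Rational(1, 2)) = Pow(Add(Mul(12, Mul(-2, 1, Rational(-1, 20))), 0), Rational(1, 2)) = Pow(Add(Mul(12, Rational(1, 10)), 0), Rational(1, 2)) = Pow(Add(Rational(6, 5), 0), Rational(1, 2)) = Pow(Rational(6, 5), Rational(1, 2)) = Mul(Rational(1, 5), Pow(30, Rational(1, 2)))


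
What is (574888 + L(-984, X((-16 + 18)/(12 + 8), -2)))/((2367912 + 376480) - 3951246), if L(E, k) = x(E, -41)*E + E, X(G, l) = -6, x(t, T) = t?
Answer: -771080/603427 ≈ -1.2778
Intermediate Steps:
L(E, k) = E + E**2 (L(E, k) = E*E + E = E**2 + E = E + E**2)
(574888 + L(-984, X((-16 + 18)/(12 + 8), -2)))/((2367912 + 376480) - 3951246) = (574888 - 984*(1 - 984))/((2367912 + 376480) - 3951246) = (574888 - 984*(-983))/(2744392 - 3951246) = (574888 + 967272)/(-1206854) = 1542160*(-1/1206854) = -771080/603427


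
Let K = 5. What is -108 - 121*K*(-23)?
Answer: 13807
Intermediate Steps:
-108 - 121*K*(-23) = -108 - 605*(-23) = -108 - 121*(-115) = -108 + 13915 = 13807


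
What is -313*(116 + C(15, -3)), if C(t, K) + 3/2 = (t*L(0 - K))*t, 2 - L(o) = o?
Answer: 69173/2 ≈ 34587.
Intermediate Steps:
L(o) = 2 - o
C(t, K) = -3/2 + t²*(2 + K) (C(t, K) = -3/2 + (t*(2 - (0 - K)))*t = -3/2 + (t*(2 - (-1)*K))*t = -3/2 + (t*(2 + K))*t = -3/2 + t²*(2 + K))
-313*(116 + C(15, -3)) = -313*(116 + (-3/2 + 15²*(2 - 3))) = -313*(116 + (-3/2 + 225*(-1))) = -313*(116 + (-3/2 - 225)) = -313*(116 - 453/2) = -313*(-221/2) = 69173/2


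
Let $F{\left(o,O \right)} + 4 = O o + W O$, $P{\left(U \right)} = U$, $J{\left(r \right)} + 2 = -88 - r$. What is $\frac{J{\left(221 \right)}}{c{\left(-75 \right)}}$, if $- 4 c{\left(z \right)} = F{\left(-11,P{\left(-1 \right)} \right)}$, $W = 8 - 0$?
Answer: $-1244$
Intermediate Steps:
$J{\left(r \right)} = -90 - r$ ($J{\left(r \right)} = -2 - \left(88 + r\right) = -90 - r$)
$W = 8$ ($W = 8 + 0 = 8$)
$F{\left(o,O \right)} = -4 + 8 O + O o$ ($F{\left(o,O \right)} = -4 + \left(O o + 8 O\right) = -4 + \left(8 O + O o\right) = -4 + 8 O + O o$)
$c{\left(z \right)} = \frac{1}{4}$ ($c{\left(z \right)} = - \frac{-4 + 8 \left(-1\right) - -11}{4} = - \frac{-4 - 8 + 11}{4} = \left(- \frac{1}{4}\right) \left(-1\right) = \frac{1}{4}$)
$\frac{J{\left(221 \right)}}{c{\left(-75 \right)}} = \left(-90 - 221\right) \frac{1}{\frac{1}{4}} = \left(-90 - 221\right) 4 = \left(-311\right) 4 = -1244$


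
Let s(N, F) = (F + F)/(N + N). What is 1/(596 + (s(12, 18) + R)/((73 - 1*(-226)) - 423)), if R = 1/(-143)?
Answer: 35464/21136117 ≈ 0.0016779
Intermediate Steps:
s(N, F) = F/N (s(N, F) = (2*F)/((2*N)) = (2*F)*(1/(2*N)) = F/N)
R = -1/143 ≈ -0.0069930
1/(596 + (s(12, 18) + R)/((73 - 1*(-226)) - 423)) = 1/(596 + (18/12 - 1/143)/((73 - 1*(-226)) - 423)) = 1/(596 + (18*(1/12) - 1/143)/((73 + 226) - 423)) = 1/(596 + (3/2 - 1/143)/(299 - 423)) = 1/(596 + (427/286)/(-124)) = 1/(596 + (427/286)*(-1/124)) = 1/(596 - 427/35464) = 1/(21136117/35464) = 35464/21136117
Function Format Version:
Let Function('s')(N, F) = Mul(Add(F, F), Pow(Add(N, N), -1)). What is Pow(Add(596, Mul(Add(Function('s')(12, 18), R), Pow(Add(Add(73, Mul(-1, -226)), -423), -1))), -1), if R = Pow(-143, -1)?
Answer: Rational(35464, 21136117) ≈ 0.0016779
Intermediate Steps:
Function('s')(N, F) = Mul(F, Pow(N, -1)) (Function('s')(N, F) = Mul(Mul(2, F), Pow(Mul(2, N), -1)) = Mul(Mul(2, F), Mul(Rational(1, 2), Pow(N, -1))) = Mul(F, Pow(N, -1)))
R = Rational(-1, 143) ≈ -0.0069930
Pow(Add(596, Mul(Add(Function('s')(12, 18), R), Pow(Add(Add(73, Mul(-1, -226)), -423), -1))), -1) = Pow(Add(596, Mul(Add(Mul(18, Pow(12, -1)), Rational(-1, 143)), Pow(Add(Add(73, Mul(-1, -226)), -423), -1))), -1) = Pow(Add(596, Mul(Add(Mul(18, Rational(1, 12)), Rational(-1, 143)), Pow(Add(Add(73, 226), -423), -1))), -1) = Pow(Add(596, Mul(Add(Rational(3, 2), Rational(-1, 143)), Pow(Add(299, -423), -1))), -1) = Pow(Add(596, Mul(Rational(427, 286), Pow(-124, -1))), -1) = Pow(Add(596, Mul(Rational(427, 286), Rational(-1, 124))), -1) = Pow(Add(596, Rational(-427, 35464)), -1) = Pow(Rational(21136117, 35464), -1) = Rational(35464, 21136117)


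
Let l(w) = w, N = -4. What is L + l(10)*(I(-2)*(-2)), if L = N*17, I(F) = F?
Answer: -28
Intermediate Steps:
L = -68 (L = -4*17 = -68)
L + l(10)*(I(-2)*(-2)) = -68 + 10*(-2*(-2)) = -68 + 10*4 = -68 + 40 = -28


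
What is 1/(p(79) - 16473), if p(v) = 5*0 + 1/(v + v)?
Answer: -158/2602733 ≈ -6.0705e-5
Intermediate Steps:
p(v) = 1/(2*v) (p(v) = 0 + 1/(2*v) = 1/(2*v))
1/(p(79) - 16473) = 1/((1/2)/79 - 16473) = 1/((1/2)*(1/79) - 16473) = 1/(1/158 - 16473) = 1/(-2602733/158) = -158/2602733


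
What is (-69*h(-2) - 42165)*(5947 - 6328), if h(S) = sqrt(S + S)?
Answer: 16064865 + 52578*I ≈ 1.6065e+7 + 52578.0*I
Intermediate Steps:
h(S) = sqrt(2)*sqrt(S) (h(S) = sqrt(2*S) = sqrt(2)*sqrt(S))
(-69*h(-2) - 42165)*(5947 - 6328) = (-69*sqrt(2)*sqrt(-2) - 42165)*(5947 - 6328) = (-69*sqrt(2)*I*sqrt(2) - 42165)*(-381) = (-138*I - 42165)*(-381) = (-42165 - 138*I)*(-381) = 16064865 + 52578*I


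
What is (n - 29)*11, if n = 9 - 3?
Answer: -253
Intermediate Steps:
n = 6
(n - 29)*11 = (6 - 29)*11 = -23*11 = -253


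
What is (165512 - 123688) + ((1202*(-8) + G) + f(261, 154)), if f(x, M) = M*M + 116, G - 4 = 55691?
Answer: 111735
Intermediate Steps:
G = 55695 (G = 4 + 55691 = 55695)
f(x, M) = 116 + M**2 (f(x, M) = M**2 + 116 = 116 + M**2)
(165512 - 123688) + ((1202*(-8) + G) + f(261, 154)) = (165512 - 123688) + ((1202*(-8) + 55695) + (116 + 154**2)) = 41824 + ((-9616 + 55695) + (116 + 23716)) = 41824 + (46079 + 23832) = 41824 + 69911 = 111735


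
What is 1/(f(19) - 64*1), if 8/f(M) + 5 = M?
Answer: -7/444 ≈ -0.015766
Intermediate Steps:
f(M) = 8/(-5 + M)
1/(f(19) - 64*1) = 1/(8/(-5 + 19) - 64*1) = 1/(8/14 - 64) = 1/(8*(1/14) - 64) = 1/(4/7 - 64) = 1/(-444/7) = -7/444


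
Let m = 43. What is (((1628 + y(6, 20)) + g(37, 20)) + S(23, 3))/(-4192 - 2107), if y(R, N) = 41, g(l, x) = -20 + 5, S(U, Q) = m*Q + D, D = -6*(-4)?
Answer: -1807/6299 ≈ -0.28687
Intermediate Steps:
D = 24
S(U, Q) = 24 + 43*Q (S(U, Q) = 43*Q + 24 = 24 + 43*Q)
g(l, x) = -15
(((1628 + y(6, 20)) + g(37, 20)) + S(23, 3))/(-4192 - 2107) = (((1628 + 41) - 15) + (24 + 43*3))/(-4192 - 2107) = ((1669 - 15) + (24 + 129))/(-6299) = (1654 + 153)*(-1/6299) = 1807*(-1/6299) = -1807/6299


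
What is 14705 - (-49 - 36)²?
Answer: 7480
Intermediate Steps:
14705 - (-49 - 36)² = 14705 - 1*(-85)² = 14705 - 1*7225 = 14705 - 7225 = 7480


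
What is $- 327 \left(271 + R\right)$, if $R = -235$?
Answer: $-11772$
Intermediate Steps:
$- 327 \left(271 + R\right) = - 327 \left(271 - 235\right) = \left(-327\right) 36 = -11772$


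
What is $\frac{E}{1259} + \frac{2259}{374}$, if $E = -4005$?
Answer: $\frac{1346211}{470866} \approx 2.859$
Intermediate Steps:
$\frac{E}{1259} + \frac{2259}{374} = - \frac{4005}{1259} + \frac{2259}{374} = \frac{1346211}{470866}$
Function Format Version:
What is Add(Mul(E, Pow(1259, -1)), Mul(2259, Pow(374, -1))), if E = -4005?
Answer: Rational(1346211, 470866) ≈ 2.8590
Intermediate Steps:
Add(Mul(E, Pow(1259, -1)), Mul(2259, Pow(374, -1))) = Add(Mul(-4005, Pow(1259, -1)), Mul(2259, Pow(374, -1))) = Add(Mul(-4005, Rational(1, 1259)), Mul(2259, Rational(1, 374))) = Add(Rational(-4005, 1259), Rational(2259, 374)) = Rational(1346211, 470866)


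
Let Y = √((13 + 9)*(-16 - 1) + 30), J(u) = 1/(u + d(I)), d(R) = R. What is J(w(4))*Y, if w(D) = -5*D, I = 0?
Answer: -I*√86/10 ≈ -0.92736*I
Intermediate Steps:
J(u) = 1/u (J(u) = 1/(u + 0) = 1/u)
Y = 2*I*√86 (Y = √(22*(-17) + 30) = √(-374 + 30) = √(-344) = 2*I*√86 ≈ 18.547*I)
J(w(4))*Y = (2*I*√86)/((-5*4)) = (2*I*√86)/(-20) = -I*√86/10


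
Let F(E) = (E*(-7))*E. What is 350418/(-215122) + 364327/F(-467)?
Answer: -306665465654/164205096503 ≈ -1.8676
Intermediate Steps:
F(E) = -7*E**2 (F(E) = (-7*E)*E = -7*E**2)
350418/(-215122) + 364327/F(-467) = 350418/(-215122) + 364327/((-7*(-467)**2)) = 350418*(-1/215122) + 364327/((-7*218089)) = -175209/107561 + 364327/(-1526623) = -175209/107561 + 364327*(-1/1526623) = -175209/107561 - 364327/1526623 = -306665465654/164205096503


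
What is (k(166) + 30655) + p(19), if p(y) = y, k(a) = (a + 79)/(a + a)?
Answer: 10184013/332 ≈ 30675.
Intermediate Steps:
k(a) = (79 + a)/(2*a) (k(a) = (79 + a)/((2*a)) = (79 + a)*(1/(2*a)) = (79 + a)/(2*a))
(k(166) + 30655) + p(19) = ((½)*(79 + 166)/166 + 30655) + 19 = ((½)*(1/166)*245 + 30655) + 19 = (245/332 + 30655) + 19 = 10177705/332 + 19 = 10184013/332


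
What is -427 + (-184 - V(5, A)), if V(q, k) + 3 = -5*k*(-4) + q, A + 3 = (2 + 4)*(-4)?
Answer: -73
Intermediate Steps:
A = -27 (A = -3 + (2 + 4)*(-4) = -3 + 6*(-4) = -3 - 24 = -27)
V(q, k) = -3 + q + 20*k (V(q, k) = -3 + (-5*k*(-4) + q) = -3 + (-(-20)*k + q) = -3 + (20*k + q) = -3 + (q + 20*k) = -3 + q + 20*k)
-427 + (-184 - V(5, A)) = -427 + (-184 - (-3 + 5 + 20*(-27))) = -427 + (-184 - (-3 + 5 - 540)) = -427 + (-184 - 1*(-538)) = -427 + (-184 + 538) = -427 + 354 = -73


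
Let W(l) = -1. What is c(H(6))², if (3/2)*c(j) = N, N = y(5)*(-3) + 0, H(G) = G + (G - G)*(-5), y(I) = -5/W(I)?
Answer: 100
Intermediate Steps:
y(I) = 5 (y(I) = -5/(-1) = -5*(-1) = 5)
H(G) = G (H(G) = G + 0*(-5) = G + 0 = G)
N = -15 (N = 5*(-3) + 0 = -15 + 0 = -15)
c(j) = -10 (c(j) = (⅔)*(-15) = -10)
c(H(6))² = (-10)² = 100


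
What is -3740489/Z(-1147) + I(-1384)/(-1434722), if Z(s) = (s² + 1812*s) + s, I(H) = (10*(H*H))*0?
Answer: 3740489/763902 ≈ 4.8966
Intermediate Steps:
I(H) = 0 (I(H) = (10*H²)*0 = 0)
Z(s) = s² + 1813*s
-3740489/Z(-1147) + I(-1384)/(-1434722) = -3740489*(-1/(1147*(1813 - 1147))) + 0/(-1434722) = -3740489/((-1147*666)) + 0*(-1/1434722) = -3740489/(-763902) + 0 = -3740489*(-1/763902) + 0 = 3740489/763902 + 0 = 3740489/763902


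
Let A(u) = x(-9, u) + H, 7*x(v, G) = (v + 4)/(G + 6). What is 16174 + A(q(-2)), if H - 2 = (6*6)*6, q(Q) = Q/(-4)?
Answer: 1491662/91 ≈ 16392.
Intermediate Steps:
q(Q) = -Q/4 (q(Q) = Q*(-¼) = -Q/4)
x(v, G) = (4 + v)/(7*(6 + G)) (x(v, G) = ((v + 4)/(G + 6))/7 = ((4 + v)/(6 + G))/7 = (4 + v)/(7*(6 + G)))
H = 218 (H = 2 + (6*6)*6 = 2 + 36*6 = 2 + 216 = 218)
A(u) = 218 - 5/(7*(6 + u)) (A(u) = (4 - 9)/(7*(6 + u)) + 218 = (⅐)*(-5)/(6 + u) + 218 = -5/(7*(6 + u)) + 218 = 218 - 5/(7*(6 + u)))
16174 + A(q(-2)) = 16174 + (9151 + 1526*(-¼*(-2)))/(7*(6 - ¼*(-2))) = 16174 + (9151 + 1526*(½))/(7*(6 + ½)) = 16174 + (9151 + 763)/(7*(13/2)) = 16174 + (⅐)*(2/13)*9914 = 16174 + 19828/91 = 1491662/91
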